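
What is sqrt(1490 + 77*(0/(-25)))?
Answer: sqrt(1490) ≈ 38.601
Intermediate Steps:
sqrt(1490 + 77*(0/(-25))) = sqrt(1490 + 77*(0*(-1/25))) = sqrt(1490 + 77*0) = sqrt(1490 + 0) = sqrt(1490)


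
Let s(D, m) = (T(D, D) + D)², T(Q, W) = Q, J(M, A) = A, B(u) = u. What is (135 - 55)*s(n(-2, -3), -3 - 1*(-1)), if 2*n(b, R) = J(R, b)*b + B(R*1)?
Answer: 80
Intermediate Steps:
n(b, R) = R/2 + b²/2 (n(b, R) = (b*b + R*1)/2 = (b² + R)/2 = (R + b²)/2 = R/2 + b²/2)
s(D, m) = 4*D² (s(D, m) = (D + D)² = (2*D)² = 4*D²)
(135 - 55)*s(n(-2, -3), -3 - 1*(-1)) = (135 - 55)*(4*((½)*(-3) + (½)*(-2)²)²) = 80*(4*(-3/2 + (½)*4)²) = 80*(4*(-3/2 + 2)²) = 80*(4*(½)²) = 80*(4*(¼)) = 80*1 = 80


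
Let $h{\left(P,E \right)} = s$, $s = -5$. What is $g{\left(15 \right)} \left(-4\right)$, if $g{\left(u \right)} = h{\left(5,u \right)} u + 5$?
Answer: $280$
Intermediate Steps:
$h{\left(P,E \right)} = -5$
$g{\left(u \right)} = 5 - 5 u$ ($g{\left(u \right)} = - 5 u + 5 = 5 - 5 u$)
$g{\left(15 \right)} \left(-4\right) = \left(5 - 75\right) \left(-4\right) = \left(-70\right) \left(-4\right) = 280$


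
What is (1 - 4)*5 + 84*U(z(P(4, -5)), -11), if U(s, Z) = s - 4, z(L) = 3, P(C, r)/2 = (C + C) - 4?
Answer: -99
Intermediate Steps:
P(C, r) = -8 + 4*C (P(C, r) = 2*((C + C) - 4) = 2*(2*C - 4) = 2*(-4 + 2*C) = -8 + 4*C)
U(s, Z) = -4 + s
(1 - 4)*5 + 84*U(z(P(4, -5)), -11) = (1 - 4)*5 + 84*(-4 + 3) = -3*5 + 84*(-1) = -15 - 84 = -99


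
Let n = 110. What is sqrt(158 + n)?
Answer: 2*sqrt(67) ≈ 16.371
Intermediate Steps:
sqrt(158 + n) = sqrt(158 + 110) = sqrt(268) = 2*sqrt(67)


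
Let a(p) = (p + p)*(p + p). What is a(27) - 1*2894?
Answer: 22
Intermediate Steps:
a(p) = 4*p² (a(p) = (2*p)*(2*p) = 4*p²)
a(27) - 1*2894 = 4*27² - 1*2894 = 4*729 - 2894 = 2916 - 2894 = 22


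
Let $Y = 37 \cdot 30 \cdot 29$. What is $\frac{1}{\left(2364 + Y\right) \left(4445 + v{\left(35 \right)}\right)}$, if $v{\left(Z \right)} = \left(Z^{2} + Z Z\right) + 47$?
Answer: $\frac{1}{239873868} \approx 4.1689 \cdot 10^{-9}$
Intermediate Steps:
$v{\left(Z \right)} = 47 + 2 Z^{2}$ ($v{\left(Z \right)} = \left(Z^{2} + Z^{2}\right) + 47 = 2 Z^{2} + 47 = 47 + 2 Z^{2}$)
$Y = 32190$ ($Y = 1110 \cdot 29 = 32190$)
$\frac{1}{\left(2364 + Y\right) \left(4445 + v{\left(35 \right)}\right)} = \frac{1}{\left(2364 + 32190\right) \left(4445 + \left(47 + 2 \cdot 35^{2}\right)\right)} = \frac{1}{34554 \left(4445 + \left(47 + 2 \cdot 1225\right)\right)} = \frac{1}{34554 \left(4445 + \left(47 + 2450\right)\right)} = \frac{1}{34554 \left(4445 + 2497\right)} = \frac{1}{34554 \cdot 6942} = \frac{1}{239873868}$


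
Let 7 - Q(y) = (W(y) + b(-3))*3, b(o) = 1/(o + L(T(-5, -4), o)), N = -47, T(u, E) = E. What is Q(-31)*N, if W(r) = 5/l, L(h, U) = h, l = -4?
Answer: -14711/28 ≈ -525.39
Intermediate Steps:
W(r) = -5/4 (W(r) = 5/(-4) = 5*(-¼) = -5/4)
b(o) = 1/(-4 + o) (b(o) = 1/(o - 4) = 1/(-4 + o))
Q(y) = 313/28 (Q(y) = 7 - (-5/4 + 1/(-4 - 3))*3 = 7 - (-5/4 + 1/(-7))*3 = 7 - (-5/4 - ⅐)*3 = 7 - (-39)*3/28 = 7 - 1*(-117/28) = 7 + 117/28 = 313/28)
Q(-31)*N = (313/28)*(-47) = -14711/28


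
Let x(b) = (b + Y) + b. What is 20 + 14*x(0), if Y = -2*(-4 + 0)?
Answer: 132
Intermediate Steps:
Y = 8 (Y = -2*(-4) = 8)
x(b) = 8 + 2*b (x(b) = (b + 8) + b = (8 + b) + b = 8 + 2*b)
20 + 14*x(0) = 20 + 14*(8 + 2*0) = 20 + 14*(8 + 0) = 20 + 14*8 = 20 + 112 = 132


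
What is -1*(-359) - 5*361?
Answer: -1446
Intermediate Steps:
-1*(-359) - 5*361 = 359 - 1805 = -1446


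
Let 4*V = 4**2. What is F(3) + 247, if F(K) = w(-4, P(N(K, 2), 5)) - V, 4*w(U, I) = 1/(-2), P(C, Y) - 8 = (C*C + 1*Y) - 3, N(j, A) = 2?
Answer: 1943/8 ≈ 242.88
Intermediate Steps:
P(C, Y) = 5 + Y + C**2 (P(C, Y) = 8 + ((C*C + 1*Y) - 3) = 8 + ((C**2 + Y) - 3) = 8 + ((Y + C**2) - 3) = 8 + (-3 + Y + C**2) = 5 + Y + C**2)
w(U, I) = -1/8 (w(U, I) = (1/4)/(-2) = (1/4)*(-1/2) = -1/8)
V = 4 (V = (1/4)*4**2 = (1/4)*16 = 4)
F(K) = -33/8 (F(K) = -1/8 - 1*4 = -1/8 - 4 = -33/8)
F(3) + 247 = -33/8 + 247 = 1943/8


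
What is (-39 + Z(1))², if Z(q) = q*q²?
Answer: 1444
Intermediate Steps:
Z(q) = q³
(-39 + Z(1))² = (-39 + 1³)² = (-39 + 1)² = (-38)² = 1444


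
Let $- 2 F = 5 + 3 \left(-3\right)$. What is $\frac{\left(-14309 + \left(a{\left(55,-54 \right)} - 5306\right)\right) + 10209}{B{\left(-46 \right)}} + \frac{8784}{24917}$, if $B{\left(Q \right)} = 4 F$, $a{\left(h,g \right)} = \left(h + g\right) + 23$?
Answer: $- \frac{116850511}{99668} \approx -1172.4$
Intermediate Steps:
$a{\left(h,g \right)} = 23 + g + h$ ($a{\left(h,g \right)} = \left(g + h\right) + 23 = 23 + g + h$)
$F = 2$ ($F = - \frac{5 + 3 \left(-3\right)}{2} = - \frac{5 - 9}{2} = \left(- \frac{1}{2}\right) \left(-4\right) = 2$)
$B{\left(Q \right)} = 8$ ($B{\left(Q \right)} = 4 \cdot 2 = 8$)
$\frac{\left(-14309 + \left(a{\left(55,-54 \right)} - 5306\right)\right) + 10209}{B{\left(-46 \right)}} + \frac{8784}{24917} = \frac{\left(-14309 + \left(\left(23 - 54 + 55\right) - 5306\right)\right) + 10209}{8} + \frac{8784}{24917} = \left(\left(-14309 + \left(24 - 5306\right)\right) + 10209\right) \frac{1}{8} + 8784 \cdot \frac{1}{24917} = \left(\left(-14309 - 5282\right) + 10209\right) \frac{1}{8} + \frac{8784}{24917} = \left(-19591 + 10209\right) \frac{1}{8} + \frac{8784}{24917} = \left(-9382\right) \frac{1}{8} + \frac{8784}{24917} = - \frac{4691}{4} + \frac{8784}{24917} = - \frac{116850511}{99668}$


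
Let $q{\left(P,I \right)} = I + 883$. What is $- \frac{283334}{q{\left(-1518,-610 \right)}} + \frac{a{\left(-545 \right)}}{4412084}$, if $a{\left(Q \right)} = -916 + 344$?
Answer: $- \frac{312523391053}{301124733} \approx -1037.9$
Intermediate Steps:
$q{\left(P,I \right)} = 883 + I$
$a{\left(Q \right)} = -572$
$- \frac{283334}{q{\left(-1518,-610 \right)}} + \frac{a{\left(-545 \right)}}{4412084} = - \frac{283334}{883 - 610} - \frac{572}{4412084} = - \frac{283334}{273} - \frac{143}{1103021} = - \frac{312523391053}{301124733}$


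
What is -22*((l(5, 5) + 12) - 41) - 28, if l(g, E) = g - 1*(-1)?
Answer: 478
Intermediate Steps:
l(g, E) = 1 + g (l(g, E) = g + 1 = 1 + g)
-22*((l(5, 5) + 12) - 41) - 28 = -22*(((1 + 5) + 12) - 41) - 28 = -22*((6 + 12) - 41) - 28 = -22*(18 - 41) - 28 = -22*(-23) - 28 = 506 - 28 = 478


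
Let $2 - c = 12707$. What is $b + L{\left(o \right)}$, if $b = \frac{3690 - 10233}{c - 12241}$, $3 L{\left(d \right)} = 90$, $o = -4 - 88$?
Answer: $\frac{754923}{24946} \approx 30.262$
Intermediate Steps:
$o = -92$ ($o = -4 - 88 = -92$)
$c = -12705$ ($c = 2 - 12707 = -12705$)
$L{\left(d \right)} = 30$ ($L{\left(d \right)} = \frac{1}{3} \cdot 90 = 30$)
$b = \frac{6543}{24946}$ ($b = \frac{3690 - 10233}{-12705 - 12241} = - \frac{6543}{-24946} = \left(-6543\right) \left(- \frac{1}{24946}\right) = \frac{6543}{24946} \approx 0.26229$)
$b + L{\left(o \right)} = \frac{6543}{24946} + 30 = \frac{754923}{24946}$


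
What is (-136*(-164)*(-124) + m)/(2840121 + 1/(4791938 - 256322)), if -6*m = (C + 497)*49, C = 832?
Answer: -12593362336992/12881698249537 ≈ -0.97762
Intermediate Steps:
m = -21707/2 (m = -(832 + 497)*49/6 = -443*49/2 = -1/6*65121 = -21707/2 ≈ -10854.)
(-136*(-164)*(-124) + m)/(2840121 + 1/(4791938 - 256322)) = (-136*(-164)*(-124) - 21707/2)/(2840121 + 1/(4791938 - 256322)) = (22304*(-124) - 21707/2)/(2840121 + 1/4535616) = (-2765696 - 21707/2)/(2840121 + 1/4535616) = -5553099/(2*12881698249537/4535616) = -5553099/2*4535616/12881698249537 = -12593362336992/12881698249537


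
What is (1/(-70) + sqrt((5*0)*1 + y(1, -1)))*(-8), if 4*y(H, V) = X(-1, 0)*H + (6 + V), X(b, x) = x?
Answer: 4/35 - 4*sqrt(5) ≈ -8.8300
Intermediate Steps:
y(H, V) = 3/2 + V/4 (y(H, V) = (0*H + (6 + V))/4 = (0 + (6 + V))/4 = (6 + V)/4 = 3/2 + V/4)
(1/(-70) + sqrt((5*0)*1 + y(1, -1)))*(-8) = (1/(-70) + sqrt((5*0)*1 + (3/2 + (1/4)*(-1))))*(-8) = (-1/70 + sqrt(0*1 + (3/2 - 1/4)))*(-8) = (-1/70 + sqrt(0 + 5/4))*(-8) = (-1/70 + sqrt(5/4))*(-8) = (-1/70 + sqrt(5)/2)*(-8) = 4/35 - 4*sqrt(5)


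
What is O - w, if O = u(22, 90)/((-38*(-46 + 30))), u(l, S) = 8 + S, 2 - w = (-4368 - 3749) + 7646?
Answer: -143743/304 ≈ -472.84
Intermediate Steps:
w = 473 (w = 2 - ((-4368 - 3749) + 7646) = 2 - (-8117 + 7646) = 2 - 1*(-471) = 2 + 471 = 473)
O = 49/304 (O = (8 + 90)/((-38*(-46 + 30))) = 98/((-38*(-16))) = 98/608 = 98*(1/608) = 49/304 ≈ 0.16118)
O - w = 49/304 - 1*473 = 49/304 - 473 = -143743/304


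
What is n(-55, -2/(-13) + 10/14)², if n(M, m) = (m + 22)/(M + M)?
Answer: 4330561/100200100 ≈ 0.043219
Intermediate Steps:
n(M, m) = (22 + m)/(2*M) (n(M, m) = (22 + m)/((2*M)) = (22 + m)*(1/(2*M)) = (22 + m)/(2*M))
n(-55, -2/(-13) + 10/14)² = ((½)*(22 + (-2/(-13) + 10/14))/(-55))² = ((½)*(-1/55)*(22 + (-2*(-1/13) + 10*(1/14))))² = ((½)*(-1/55)*(22 + (2/13 + 5/7)))² = ((½)*(-1/55)*(22 + 79/91))² = ((½)*(-1/55)*(2081/91))² = (-2081/10010)² = 4330561/100200100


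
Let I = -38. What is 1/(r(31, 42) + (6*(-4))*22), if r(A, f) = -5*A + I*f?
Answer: -1/2279 ≈ -0.00043879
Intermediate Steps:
r(A, f) = -38*f - 5*A (r(A, f) = -5*A - 38*f = -38*f - 5*A)
1/(r(31, 42) + (6*(-4))*22) = 1/((-38*42 - 5*31) + (6*(-4))*22) = 1/((-1596 - 155) - 24*22) = 1/(-1751 - 528) = 1/(-2279) = -1/2279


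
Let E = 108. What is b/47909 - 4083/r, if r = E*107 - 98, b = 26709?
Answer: 110419275/548941322 ≈ 0.20115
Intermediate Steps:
r = 11458 (r = 108*107 - 98 = 11556 - 98 = 11458)
b/47909 - 4083/r = 26709/47909 - 4083/11458 = 110419275/548941322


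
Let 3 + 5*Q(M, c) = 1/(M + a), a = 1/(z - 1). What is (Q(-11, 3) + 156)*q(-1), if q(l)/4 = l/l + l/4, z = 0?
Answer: 9323/20 ≈ 466.15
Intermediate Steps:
q(l) = 4 + l (q(l) = 4*(l/l + l/4) = 4*(1 + l*(¼)) = 4*(1 + l/4) = 4 + l)
a = -1 (a = 1/(0 - 1) = 1/(-1) = -1)
Q(M, c) = -⅗ + 1/(5*(-1 + M)) (Q(M, c) = -⅗ + 1/(5*(M - 1)) = -⅗ + 1/(5*(-1 + M)))
(Q(-11, 3) + 156)*q(-1) = ((4 - 3*(-11))/(5*(-1 - 11)) + 156)*(4 - 1) = ((⅕)*(4 + 33)/(-12) + 156)*3 = ((⅕)*(-1/12)*37 + 156)*3 = (-37/60 + 156)*3 = (9323/60)*3 = 9323/20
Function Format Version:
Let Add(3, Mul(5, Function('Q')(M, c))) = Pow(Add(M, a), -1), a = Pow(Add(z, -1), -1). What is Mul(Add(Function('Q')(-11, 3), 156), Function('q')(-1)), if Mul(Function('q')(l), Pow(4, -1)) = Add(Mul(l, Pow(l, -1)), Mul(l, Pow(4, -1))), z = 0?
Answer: Rational(9323, 20) ≈ 466.15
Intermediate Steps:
Function('q')(l) = Add(4, l) (Function('q')(l) = Mul(4, Add(Mul(l, Pow(l, -1)), Mul(l, Pow(4, -1)))) = Mul(4, Add(1, Mul(l, Rational(1, 4)))) = Mul(4, Add(1, Mul(Rational(1, 4), l))) = Add(4, l))
a = -1 (a = Pow(Add(0, -1), -1) = Pow(-1, -1) = -1)
Function('Q')(M, c) = Add(Rational(-3, 5), Mul(Rational(1, 5), Pow(Add(-1, M), -1))) (Function('Q')(M, c) = Add(Rational(-3, 5), Mul(Rational(1, 5), Pow(Add(M, -1), -1))) = Add(Rational(-3, 5), Mul(Rational(1, 5), Pow(Add(-1, M), -1))))
Mul(Add(Function('Q')(-11, 3), 156), Function('q')(-1)) = Mul(Add(Mul(Rational(1, 5), Pow(Add(-1, -11), -1), Add(4, Mul(-3, -11))), 156), Add(4, -1)) = Mul(Add(Mul(Rational(1, 5), Pow(-12, -1), Add(4, 33)), 156), 3) = Mul(Add(Mul(Rational(1, 5), Rational(-1, 12), 37), 156), 3) = Mul(Add(Rational(-37, 60), 156), 3) = Mul(Rational(9323, 60), 3) = Rational(9323, 20)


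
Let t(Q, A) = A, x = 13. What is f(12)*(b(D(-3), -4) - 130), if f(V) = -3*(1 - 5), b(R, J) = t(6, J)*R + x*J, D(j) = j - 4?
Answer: -1848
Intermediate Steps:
D(j) = -4 + j
b(R, J) = 13*J + J*R (b(R, J) = J*R + 13*J = 13*J + J*R)
f(V) = 12 (f(V) = -3*(-4) = 12)
f(12)*(b(D(-3), -4) - 130) = 12*(-4*(13 + (-4 - 3)) - 130) = 12*(-4*(13 - 7) - 130) = 12*(-4*6 - 130) = 12*(-24 - 130) = 12*(-154) = -1848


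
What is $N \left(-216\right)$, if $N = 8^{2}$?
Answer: $-13824$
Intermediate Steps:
$N = 64$
$N \left(-216\right) = 64 \left(-216\right) = -13824$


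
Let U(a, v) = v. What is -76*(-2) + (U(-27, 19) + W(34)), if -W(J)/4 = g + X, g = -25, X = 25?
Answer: 171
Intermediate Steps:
W(J) = 0 (W(J) = -4*(-25 + 25) = -4*0 = 0)
-76*(-2) + (U(-27, 19) + W(34)) = -76*(-2) + (19 + 0) = 152 + 19 = 171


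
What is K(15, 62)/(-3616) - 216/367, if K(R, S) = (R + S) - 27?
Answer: -399703/663536 ≈ -0.60238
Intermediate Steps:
K(R, S) = -27 + R + S
K(15, 62)/(-3616) - 216/367 = (-27 + 15 + 62)/(-3616) - 216/367 = 50*(-1/3616) - 216*1/367 = -25/1808 - 216/367 = -399703/663536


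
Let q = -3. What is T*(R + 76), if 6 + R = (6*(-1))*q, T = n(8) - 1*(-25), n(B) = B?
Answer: 2904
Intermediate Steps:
T = 33 (T = 8 - 1*(-25) = 8 + 25 = 33)
R = 12 (R = -6 + (6*(-1))*(-3) = -6 - 6*(-3) = -6 + 18 = 12)
T*(R + 76) = 33*(12 + 76) = 33*88 = 2904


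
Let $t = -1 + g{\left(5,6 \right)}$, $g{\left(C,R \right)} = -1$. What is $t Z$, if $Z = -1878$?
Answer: $3756$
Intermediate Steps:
$t = -2$ ($t = -1 - 1 = -2$)
$t Z = \left(-2\right) \left(-1878\right) = 3756$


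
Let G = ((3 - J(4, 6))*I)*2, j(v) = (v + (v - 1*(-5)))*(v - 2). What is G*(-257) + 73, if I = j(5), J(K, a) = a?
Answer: 69463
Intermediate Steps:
j(v) = (-2 + v)*(5 + 2*v) (j(v) = (v + (v + 5))*(-2 + v) = (v + (5 + v))*(-2 + v) = (5 + 2*v)*(-2 + v) = (-2 + v)*(5 + 2*v))
I = 45 (I = -10 + 5 + 2*5² = -10 + 5 + 2*25 = -10 + 5 + 50 = 45)
G = -270 (G = ((3 - 1*6)*45)*2 = ((3 - 6)*45)*2 = -3*45*2 = -135*2 = -270)
G*(-257) + 73 = -270*(-257) + 73 = 69390 + 73 = 69463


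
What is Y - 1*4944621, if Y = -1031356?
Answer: -5975977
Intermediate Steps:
Y - 1*4944621 = -1031356 - 1*4944621 = -1031356 - 4944621 = -5975977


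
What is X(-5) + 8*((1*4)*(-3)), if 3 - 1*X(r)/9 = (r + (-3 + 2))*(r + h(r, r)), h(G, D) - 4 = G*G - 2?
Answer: 1119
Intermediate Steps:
h(G, D) = 2 + G² (h(G, D) = 4 + (G*G - 2) = 4 + (G² - 2) = 4 + (-2 + G²) = 2 + G²)
X(r) = 27 - 9*(-1 + r)*(2 + r + r²) (X(r) = 27 - 9*(r + (-3 + 2))*(r + (2 + r²)) = 27 - 9*(r - 1)*(2 + r + r²) = 27 - 9*(-1 + r)*(2 + r + r²))
X(-5) + 8*((1*4)*(-3)) = (45 - 9*(-5) - 9*(-5)³) + 8*((1*4)*(-3)) = (45 + 45 - 9*(-125)) + 8*(4*(-3)) = (45 + 45 + 1125) + 8*(-12) = 1215 - 96 = 1119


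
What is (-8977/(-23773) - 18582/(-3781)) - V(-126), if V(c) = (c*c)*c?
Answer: 9463457827369/4730827 ≈ 2.0004e+6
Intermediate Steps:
V(c) = c**3 (V(c) = c**2*c = c**3)
(-8977/(-23773) - 18582/(-3781)) - V(-126) = (-8977/(-23773) - 18582/(-3781)) - 1*(-126)**3 = (-8977*(-1/23773) - 18582*(-1/3781)) - 1*(-2000376) = (8977/23773 + 978/199) + 2000376 = 25036417/4730827 + 2000376 = 9463457827369/4730827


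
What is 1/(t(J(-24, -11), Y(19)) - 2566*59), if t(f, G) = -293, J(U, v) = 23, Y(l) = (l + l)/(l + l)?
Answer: -1/151687 ≈ -6.5925e-6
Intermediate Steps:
Y(l) = 1 (Y(l) = (2*l)/((2*l)) = (2*l)*(1/(2*l)) = 1)
1/(t(J(-24, -11), Y(19)) - 2566*59) = 1/(-293 - 2566*59) = 1/(-293 - 151394) = 1/(-151687) = -1/151687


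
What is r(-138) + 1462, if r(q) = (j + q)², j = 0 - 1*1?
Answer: 20783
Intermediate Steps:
j = -1 (j = 0 - 1 = -1)
r(q) = (-1 + q)²
r(-138) + 1462 = (-1 - 138)² + 1462 = (-139)² + 1462 = 19321 + 1462 = 20783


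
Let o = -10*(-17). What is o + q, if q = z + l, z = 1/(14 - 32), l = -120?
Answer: 899/18 ≈ 49.944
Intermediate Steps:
z = -1/18 (z = 1/(-18) = -1/18 ≈ -0.055556)
q = -2161/18 (q = -1/18 - 120 = -2161/18 ≈ -120.06)
o = 170
o + q = 170 - 2161/18 = 899/18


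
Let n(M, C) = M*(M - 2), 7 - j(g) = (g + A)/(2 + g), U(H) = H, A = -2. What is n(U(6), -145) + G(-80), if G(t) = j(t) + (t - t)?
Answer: 1168/39 ≈ 29.949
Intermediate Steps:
j(g) = 7 - (-2 + g)/(2 + g) (j(g) = 7 - (g - 2)/(2 + g) = 7 - (-2 + g)/(2 + g))
n(M, C) = M*(-2 + M)
G(t) = 2*(8 + 3*t)/(2 + t) (G(t) = 2*(8 + 3*t)/(2 + t) + (t - t) = 2*(8 + 3*t)/(2 + t) + 0 = 2*(8 + 3*t)/(2 + t))
n(U(6), -145) + G(-80) = 6*(-2 + 6) + 2*(8 + 3*(-80))/(2 - 80) = 6*4 + 2*(8 - 240)/(-78) = 24 + 2*(-1/78)*(-232) = 24 + 232/39 = 1168/39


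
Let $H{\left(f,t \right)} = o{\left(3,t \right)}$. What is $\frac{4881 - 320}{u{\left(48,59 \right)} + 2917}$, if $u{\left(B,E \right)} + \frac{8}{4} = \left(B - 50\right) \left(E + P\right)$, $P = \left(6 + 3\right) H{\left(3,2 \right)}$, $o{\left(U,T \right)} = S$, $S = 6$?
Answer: $\frac{4561}{2689} \approx 1.6962$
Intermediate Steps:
$o{\left(U,T \right)} = 6$
$H{\left(f,t \right)} = 6$
$P = 54$ ($P = \left(6 + 3\right) 6 = 9 \cdot 6 = 54$)
$u{\left(B,E \right)} = -2 + \left(-50 + B\right) \left(54 + E\right)$ ($u{\left(B,E \right)} = -2 + \left(B - 50\right) \left(E + 54\right) = -2 + \left(-50 + B\right) \left(54 + E\right)$)
$\frac{4881 - 320}{u{\left(48,59 \right)} + 2917} = \frac{4881 - 320}{\left(-2702 - 2950 + 54 \cdot 48 + 48 \cdot 59\right) + 2917} = \frac{4561}{\left(-2702 - 2950 + 2592 + 2832\right) + 2917} = \frac{4561}{-228 + 2917} = \frac{4561}{2689}$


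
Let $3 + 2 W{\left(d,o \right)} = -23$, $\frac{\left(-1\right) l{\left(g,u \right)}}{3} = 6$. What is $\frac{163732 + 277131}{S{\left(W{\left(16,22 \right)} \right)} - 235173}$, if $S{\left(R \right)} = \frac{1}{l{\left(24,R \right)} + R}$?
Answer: $- \frac{13666753}{7290364} \approx -1.8746$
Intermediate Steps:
$l{\left(g,u \right)} = -18$ ($l{\left(g,u \right)} = \left(-3\right) 6 = -18$)
$W{\left(d,o \right)} = -13$ ($W{\left(d,o \right)} = - \frac{3}{2} + \frac{1}{2} \left(-23\right) = - \frac{3}{2} - \frac{23}{2} = -13$)
$S{\left(R \right)} = \frac{1}{-18 + R}$
$\frac{163732 + 277131}{S{\left(W{\left(16,22 \right)} \right)} - 235173} = \frac{163732 + 277131}{\frac{1}{-18 - 13} - 235173} = \frac{440863}{\frac{1}{-31} - 235173} = \frac{440863}{- \frac{1}{31} - 235173} = \frac{440863}{- \frac{7290364}{31}} = 440863 \left(- \frac{31}{7290364}\right) = - \frac{13666753}{7290364}$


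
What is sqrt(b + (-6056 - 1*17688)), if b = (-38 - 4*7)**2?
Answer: 2*I*sqrt(4847) ≈ 139.24*I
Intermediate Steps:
b = 4356 (b = (-38 - 28)**2 = (-66)**2 = 4356)
sqrt(b + (-6056 - 1*17688)) = sqrt(4356 + (-6056 - 1*17688)) = sqrt(4356 + (-6056 - 17688)) = sqrt(4356 - 23744) = sqrt(-19388) = 2*I*sqrt(4847)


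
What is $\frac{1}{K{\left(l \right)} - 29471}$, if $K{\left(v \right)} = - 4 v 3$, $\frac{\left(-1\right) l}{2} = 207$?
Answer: $- \frac{1}{24503} \approx -4.0811 \cdot 10^{-5}$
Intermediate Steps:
$l = -414$ ($l = \left(-2\right) 207 = -414$)
$K{\left(v \right)} = - 12 v$
$\frac{1}{K{\left(l \right)} - 29471} = \frac{1}{\left(-12\right) \left(-414\right) - 29471} = \frac{1}{4968 - 29471} = \frac{1}{-24503} = - \frac{1}{24503}$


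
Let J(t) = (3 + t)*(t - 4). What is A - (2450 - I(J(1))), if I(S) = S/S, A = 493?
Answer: -1956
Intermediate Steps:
J(t) = (-4 + t)*(3 + t) (J(t) = (3 + t)*(-4 + t) = (-4 + t)*(3 + t))
I(S) = 1
A - (2450 - I(J(1))) = 493 - (2450 - 1*1) = 493 - (2450 - 1) = 493 - 1*2449 = 493 - 2449 = -1956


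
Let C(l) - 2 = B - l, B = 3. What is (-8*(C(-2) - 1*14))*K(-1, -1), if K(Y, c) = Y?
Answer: -56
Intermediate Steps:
C(l) = 5 - l (C(l) = 2 + (3 - l) = 5 - l)
(-8*(C(-2) - 1*14))*K(-1, -1) = -8*((5 - 1*(-2)) - 1*14)*(-1) = -8*((5 + 2) - 14)*(-1) = -8*(7 - 14)*(-1) = -8*(-7)*(-1) = 56*(-1) = -56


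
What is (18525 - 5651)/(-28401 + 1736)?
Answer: -12874/26665 ≈ -0.48281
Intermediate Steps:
(18525 - 5651)/(-28401 + 1736) = 12874/(-26665) = 12874*(-1/26665) = -12874/26665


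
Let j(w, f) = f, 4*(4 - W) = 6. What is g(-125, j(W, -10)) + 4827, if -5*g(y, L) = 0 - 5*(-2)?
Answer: 4825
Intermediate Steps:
W = 5/2 (W = 4 - 1/4*6 = 4 - 3/2 = 5/2 ≈ 2.5000)
g(y, L) = -2 (g(y, L) = -(0 - 5*(-2))/5 = -(0 + 10)/5 = -1/5*10 = -2)
g(-125, j(W, -10)) + 4827 = -2 + 4827 = 4825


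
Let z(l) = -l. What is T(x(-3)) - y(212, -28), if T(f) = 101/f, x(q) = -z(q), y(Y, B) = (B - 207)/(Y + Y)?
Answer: -42119/1272 ≈ -33.112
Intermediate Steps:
y(Y, B) = (-207 + B)/(2*Y) (y(Y, B) = (-207 + B)/((2*Y)) = (-207 + B)*(1/(2*Y)) = (-207 + B)/(2*Y))
x(q) = q (x(q) = -(-1)*q = q)
T(x(-3)) - y(212, -28) = 101/(-3) - (-207 - 28)/(2*212) = 101*(-1/3) - (-235)/(2*212) = -101/3 - 1*(-235/424) = -101/3 + 235/424 = -42119/1272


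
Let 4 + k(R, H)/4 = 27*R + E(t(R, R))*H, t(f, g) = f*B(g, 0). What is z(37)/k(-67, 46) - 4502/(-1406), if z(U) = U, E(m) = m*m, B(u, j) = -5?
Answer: 46465501159/14511430044 ≈ 3.2020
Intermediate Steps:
t(f, g) = -5*f (t(f, g) = f*(-5) = -5*f)
E(m) = m²
k(R, H) = -16 + 108*R + 100*H*R² (k(R, H) = -16 + 4*(27*R + (-5*R)²*H) = -16 + 4*(27*R + (25*R²)*H) = -16 + 4*(27*R + 25*H*R²) = -16 + (108*R + 100*H*R²) = -16 + 108*R + 100*H*R²)
z(37)/k(-67, 46) - 4502/(-1406) = 37/(-16 + 108*(-67) + 100*46*(-67)²) - 4502/(-1406) = 37/(-16 - 7236 + 100*46*4489) - 4502*(-1/1406) = 37/(-16 - 7236 + 20649400) + 2251/703 = 37/20642148 + 2251/703 = 46465501159/14511430044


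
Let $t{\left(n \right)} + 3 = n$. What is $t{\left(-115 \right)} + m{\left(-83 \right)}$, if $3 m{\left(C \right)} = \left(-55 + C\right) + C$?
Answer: $- \frac{575}{3} \approx -191.67$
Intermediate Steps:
$t{\left(n \right)} = -3 + n$
$m{\left(C \right)} = - \frac{55}{3} + \frac{2 C}{3}$ ($m{\left(C \right)} = \frac{\left(-55 + C\right) + C}{3} = \frac{-55 + 2 C}{3} = - \frac{55}{3} + \frac{2 C}{3}$)
$t{\left(-115 \right)} + m{\left(-83 \right)} = \left(-3 - 115\right) + \left(- \frac{55}{3} + \frac{2}{3} \left(-83\right)\right) = -118 - \frac{221}{3} = - \frac{575}{3}$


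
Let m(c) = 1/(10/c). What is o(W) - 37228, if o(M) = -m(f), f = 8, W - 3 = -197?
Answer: -186144/5 ≈ -37229.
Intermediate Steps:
W = -194 (W = 3 - 197 = -194)
m(c) = c/10
o(M) = -⅘ (o(M) = -8/10 = -1*⅘ = -⅘)
o(W) - 37228 = -⅘ - 37228 = -186144/5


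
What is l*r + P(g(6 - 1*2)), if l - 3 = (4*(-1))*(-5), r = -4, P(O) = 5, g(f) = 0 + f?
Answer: -87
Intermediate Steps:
g(f) = f
l = 23 (l = 3 + (4*(-1))*(-5) = 3 - 4*(-5) = 3 + 20 = 23)
l*r + P(g(6 - 1*2)) = 23*(-4) + 5 = -92 + 5 = -87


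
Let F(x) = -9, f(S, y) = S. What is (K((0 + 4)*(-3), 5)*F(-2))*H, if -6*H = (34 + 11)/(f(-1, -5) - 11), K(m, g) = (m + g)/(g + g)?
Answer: 63/16 ≈ 3.9375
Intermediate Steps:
K(m, g) = (g + m)/(2*g) (K(m, g) = (g + m)/((2*g)) = (g + m)*(1/(2*g)) = (g + m)/(2*g))
H = 5/8 (H = -(34 + 11)/(6*(-1 - 11)) = -15/(2*(-12)) = -15*(-1)/(2*12) = -⅙*(-15/4) = 5/8 ≈ 0.62500)
(K((0 + 4)*(-3), 5)*F(-2))*H = (((½)*(5 + (0 + 4)*(-3))/5)*(-9))*(5/8) = (((½)*(⅕)*(5 + 4*(-3)))*(-9))*(5/8) = (((½)*(⅕)*(5 - 12))*(-9))*(5/8) = (((½)*(⅕)*(-7))*(-9))*(5/8) = -7/10*(-9)*(5/8) = (63/10)*(5/8) = 63/16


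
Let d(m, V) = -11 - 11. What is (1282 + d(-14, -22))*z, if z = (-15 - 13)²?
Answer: 987840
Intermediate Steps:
d(m, V) = -22
z = 784 (z = (-28)² = 784)
(1282 + d(-14, -22))*z = (1282 - 22)*784 = 1260*784 = 987840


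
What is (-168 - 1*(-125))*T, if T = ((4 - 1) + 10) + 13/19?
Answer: -11180/19 ≈ -588.42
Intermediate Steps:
T = 260/19 (T = (3 + 10) + 13*(1/19) = 13 + 13/19 = 260/19 ≈ 13.684)
(-168 - 1*(-125))*T = (-168 - 1*(-125))*(260/19) = (-168 + 125)*(260/19) = -43*260/19 = -11180/19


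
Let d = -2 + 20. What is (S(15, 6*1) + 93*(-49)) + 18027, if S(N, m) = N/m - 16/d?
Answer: 242489/18 ≈ 13472.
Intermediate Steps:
d = 18
S(N, m) = -8/9 + N/m (S(N, m) = N/m - 16/18 = N/m - 16*1/18 = N/m - 8/9 = -8/9 + N/m)
(S(15, 6*1) + 93*(-49)) + 18027 = ((-8/9 + 15/((6*1))) + 93*(-49)) + 18027 = ((-8/9 + 15/6) - 4557) + 18027 = ((-8/9 + 15*(1/6)) - 4557) + 18027 = ((-8/9 + 5/2) - 4557) + 18027 = (29/18 - 4557) + 18027 = -81997/18 + 18027 = 242489/18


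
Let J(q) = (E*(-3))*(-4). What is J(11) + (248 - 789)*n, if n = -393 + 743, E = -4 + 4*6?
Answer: -189110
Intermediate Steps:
E = 20 (E = -4 + 24 = 20)
J(q) = 240 (J(q) = (20*(-3))*(-4) = -60*(-4) = 240)
n = 350
J(11) + (248 - 789)*n = 240 + (248 - 789)*350 = 240 - 541*350 = 240 - 189350 = -189110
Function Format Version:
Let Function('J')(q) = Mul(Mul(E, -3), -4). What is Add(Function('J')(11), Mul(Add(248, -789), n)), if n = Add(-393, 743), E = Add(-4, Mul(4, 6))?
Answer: -189110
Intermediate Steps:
E = 20 (E = Add(-4, 24) = 20)
Function('J')(q) = 240 (Function('J')(q) = Mul(Mul(20, -3), -4) = Mul(-60, -4) = 240)
n = 350
Add(Function('J')(11), Mul(Add(248, -789), n)) = Add(240, Mul(Add(248, -789), 350)) = Add(240, Mul(-541, 350)) = Add(240, -189350) = -189110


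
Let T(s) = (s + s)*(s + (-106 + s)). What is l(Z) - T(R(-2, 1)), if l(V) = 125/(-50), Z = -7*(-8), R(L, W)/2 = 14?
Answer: 5595/2 ≈ 2797.5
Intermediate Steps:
R(L, W) = 28 (R(L, W) = 2*14 = 28)
Z = 56
T(s) = 2*s*(-106 + 2*s) (T(s) = (2*s)*(-106 + 2*s) = 2*s*(-106 + 2*s))
l(V) = -5/2 (l(V) = 125*(-1/50) = -5/2)
l(Z) - T(R(-2, 1)) = -5/2 - 4*28*(-53 + 28) = -5/2 - 4*28*(-25) = -5/2 - 1*(-2800) = -5/2 + 2800 = 5595/2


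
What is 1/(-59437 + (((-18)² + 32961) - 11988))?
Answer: -1/38140 ≈ -2.6219e-5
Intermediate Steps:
1/(-59437 + (((-18)² + 32961) - 11988)) = 1/(-59437 + ((324 + 32961) - 11988)) = 1/(-59437 + (33285 - 11988)) = 1/(-59437 + 21297) = 1/(-38140) = -1/38140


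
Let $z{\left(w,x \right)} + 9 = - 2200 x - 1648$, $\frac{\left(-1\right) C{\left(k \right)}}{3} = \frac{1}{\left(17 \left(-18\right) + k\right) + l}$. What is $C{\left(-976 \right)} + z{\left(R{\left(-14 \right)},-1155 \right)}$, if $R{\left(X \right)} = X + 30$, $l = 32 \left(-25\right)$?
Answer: $\frac{1762304043}{694} \approx 2.5393 \cdot 10^{6}$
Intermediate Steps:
$l = -800$
$R{\left(X \right)} = 30 + X$
$C{\left(k \right)} = - \frac{3}{-1106 + k}$ ($C{\left(k \right)} = - \frac{3}{\left(17 \left(-18\right) + k\right) - 800} = - \frac{3}{\left(-306 + k\right) - 800} = - \frac{3}{-1106 + k}$)
$z{\left(w,x \right)} = -1657 - 2200 x$ ($z{\left(w,x \right)} = -9 - \left(1648 + 2200 x\right) = -1657 - 2200 x$)
$C{\left(-976 \right)} + z{\left(R{\left(-14 \right)},-1155 \right)} = - \frac{3}{-1106 - 976} - -2539343 = - \frac{3}{-2082} + \left(-1657 + 2541000\right) = \left(-3\right) \left(- \frac{1}{2082}\right) + 2539343 = \frac{1}{694} + 2539343 = \frac{1762304043}{694}$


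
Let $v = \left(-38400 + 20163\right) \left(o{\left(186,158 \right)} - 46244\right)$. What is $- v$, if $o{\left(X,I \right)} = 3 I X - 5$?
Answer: $764403855$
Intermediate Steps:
$o{\left(X,I \right)} = -5 + 3 I X$ ($o{\left(X,I \right)} = 3 I X - 5 = -5 + 3 I X$)
$v = -764403855$ ($v = \left(-38400 + 20163\right) \left(\left(-5 + 3 \cdot 158 \cdot 186\right) - 46244\right) = - 18237 \left(\left(-5 + 88164\right) - 46244\right) = - 18237 \left(88159 - 46244\right) = \left(-18237\right) 41915 = -764403855$)
$- v = \left(-1\right) \left(-764403855\right) = 764403855$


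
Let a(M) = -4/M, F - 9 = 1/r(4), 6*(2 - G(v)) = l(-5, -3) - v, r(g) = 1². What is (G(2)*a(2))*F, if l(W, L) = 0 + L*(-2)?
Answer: -80/3 ≈ -26.667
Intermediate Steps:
l(W, L) = -2*L (l(W, L) = 0 - 2*L = -2*L)
r(g) = 1
G(v) = 1 + v/6 (G(v) = 2 - (-2*(-3) - v)/6 = 2 - (6 - v)/6 = 2 + (-1 + v/6) = 1 + v/6)
F = 10 (F = 9 + 1/1 = 9 + 1 = 10)
(G(2)*a(2))*F = ((1 + (⅙)*2)*(-4/2))*10 = ((1 + ⅓)*(-4*½))*10 = ((4/3)*(-2))*10 = -8/3*10 = -80/3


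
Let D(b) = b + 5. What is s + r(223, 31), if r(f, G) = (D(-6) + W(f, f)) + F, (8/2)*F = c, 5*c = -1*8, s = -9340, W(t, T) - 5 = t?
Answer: -45567/5 ≈ -9113.4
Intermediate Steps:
W(t, T) = 5 + t
c = -8/5 (c = (-1*8)/5 = (1/5)*(-8) = -8/5 ≈ -1.6000)
D(b) = 5 + b
F = -2/5 (F = (1/4)*(-8/5) = -2/5 ≈ -0.40000)
r(f, G) = 18/5 + f (r(f, G) = ((5 - 6) + (5 + f)) - 2/5 = (-1 + (5 + f)) - 2/5 = (4 + f) - 2/5 = 18/5 + f)
s + r(223, 31) = -9340 + (18/5 + 223) = -9340 + 1133/5 = -45567/5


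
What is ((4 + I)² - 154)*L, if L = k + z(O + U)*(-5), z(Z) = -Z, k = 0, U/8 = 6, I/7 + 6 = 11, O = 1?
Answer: 334915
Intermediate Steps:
I = 35 (I = -42 + 7*11 = -42 + 77 = 35)
U = 48 (U = 8*6 = 48)
L = 245 (L = 0 - (1 + 48)*(-5) = 0 - 1*49*(-5) = 0 - 49*(-5) = 0 + 245 = 245)
((4 + I)² - 154)*L = ((4 + 35)² - 154)*245 = (39² - 154)*245 = (1521 - 154)*245 = 1367*245 = 334915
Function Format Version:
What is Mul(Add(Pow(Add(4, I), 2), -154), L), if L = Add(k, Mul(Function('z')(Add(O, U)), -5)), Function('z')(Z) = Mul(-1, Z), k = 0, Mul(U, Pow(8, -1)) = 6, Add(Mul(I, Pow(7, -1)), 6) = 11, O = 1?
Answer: 334915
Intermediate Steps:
I = 35 (I = Add(-42, Mul(7, 11)) = Add(-42, 77) = 35)
U = 48 (U = Mul(8, 6) = 48)
L = 245 (L = Add(0, Mul(Mul(-1, Add(1, 48)), -5)) = Add(0, Mul(Mul(-1, 49), -5)) = Add(0, Mul(-49, -5)) = Add(0, 245) = 245)
Mul(Add(Pow(Add(4, I), 2), -154), L) = Mul(Add(Pow(Add(4, 35), 2), -154), 245) = Mul(Add(Pow(39, 2), -154), 245) = Mul(Add(1521, -154), 245) = Mul(1367, 245) = 334915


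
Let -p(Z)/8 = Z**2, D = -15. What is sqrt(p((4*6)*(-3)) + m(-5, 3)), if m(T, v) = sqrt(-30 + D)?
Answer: sqrt(-41472 + 3*I*sqrt(5)) ≈ 0.016 + 203.65*I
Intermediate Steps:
p(Z) = -8*Z**2
m(T, v) = 3*I*sqrt(5) (m(T, v) = sqrt(-30 - 15) = sqrt(-45) = 3*I*sqrt(5))
sqrt(p((4*6)*(-3)) + m(-5, 3)) = sqrt(-8*((4*6)*(-3))**2 + 3*I*sqrt(5)) = sqrt(-8*(24*(-3))**2 + 3*I*sqrt(5)) = sqrt(-8*(-72)**2 + 3*I*sqrt(5)) = sqrt(-8*5184 + 3*I*sqrt(5)) = sqrt(-41472 + 3*I*sqrt(5))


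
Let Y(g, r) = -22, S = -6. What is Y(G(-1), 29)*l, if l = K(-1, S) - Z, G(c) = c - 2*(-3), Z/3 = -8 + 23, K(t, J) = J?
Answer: 1122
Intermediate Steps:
Z = 45 (Z = 3*(-8 + 23) = 3*15 = 45)
G(c) = 6 + c (G(c) = c + 6 = 6 + c)
l = -51 (l = -6 - 1*45 = -6 - 45 = -51)
Y(G(-1), 29)*l = -22*(-51) = 1122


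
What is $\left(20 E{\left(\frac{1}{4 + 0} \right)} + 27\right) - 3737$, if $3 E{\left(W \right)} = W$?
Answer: $- \frac{11125}{3} \approx -3708.3$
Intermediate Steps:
$E{\left(W \right)} = \frac{W}{3}$
$\left(20 E{\left(\frac{1}{4 + 0} \right)} + 27\right) - 3737 = \left(20 \frac{1}{3 \left(4 + 0\right)} + 27\right) - 3737 = \left(20 \frac{1}{3 \cdot 4} + 27\right) - 3737 = \left(20 \cdot \frac{1}{3} \cdot \frac{1}{4} + 27\right) - 3737 = \left(20 \cdot \frac{1}{12} + 27\right) - 3737 = \left(\frac{5}{3} + 27\right) - 3737 = \frac{86}{3} - 3737 = - \frac{11125}{3}$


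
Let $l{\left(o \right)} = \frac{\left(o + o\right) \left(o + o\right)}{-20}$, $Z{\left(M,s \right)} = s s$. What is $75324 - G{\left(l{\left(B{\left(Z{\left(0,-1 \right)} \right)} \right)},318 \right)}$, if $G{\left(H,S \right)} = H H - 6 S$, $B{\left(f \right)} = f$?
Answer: $\frac{1930799}{25} \approx 77232.0$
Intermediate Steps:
$Z{\left(M,s \right)} = s^{2}$
$l{\left(o \right)} = - \frac{o^{2}}{5}$ ($l{\left(o \right)} = 2 o 2 o \left(- \frac{1}{20}\right) = 4 o^{2} \left(- \frac{1}{20}\right) = - \frac{o^{2}}{5}$)
$G{\left(H,S \right)} = H^{2} - 6 S$
$75324 - G{\left(l{\left(B{\left(Z{\left(0,-1 \right)} \right)} \right)},318 \right)} = 75324 - \left(\left(- \frac{\left(\left(-1\right)^{2}\right)^{2}}{5}\right)^{2} - 1908\right) = 75324 - \left(\left(- \frac{1^{2}}{5}\right)^{2} - 1908\right) = 75324 - \left(\left(\left(- \frac{1}{5}\right) 1\right)^{2} - 1908\right) = 75324 - \left(\left(- \frac{1}{5}\right)^{2} - 1908\right) = 75324 - \left(\frac{1}{25} - 1908\right) = 75324 - - \frac{47699}{25} = 75324 + \frac{47699}{25} = \frac{1930799}{25}$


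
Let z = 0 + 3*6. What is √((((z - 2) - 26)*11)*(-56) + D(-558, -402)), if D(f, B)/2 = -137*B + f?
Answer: 22*√238 ≈ 339.40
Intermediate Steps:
z = 18 (z = 0 + 18 = 18)
D(f, B) = -274*B + 2*f (D(f, B) = 2*(-137*B + f) = 2*(f - 137*B) = -274*B + 2*f)
√((((z - 2) - 26)*11)*(-56) + D(-558, -402)) = √((((18 - 2) - 26)*11)*(-56) + (-274*(-402) + 2*(-558))) = √(((16 - 26)*11)*(-56) + (110148 - 1116)) = √(-10*11*(-56) + 109032) = √(-110*(-56) + 109032) = √(6160 + 109032) = √115192 = 22*√238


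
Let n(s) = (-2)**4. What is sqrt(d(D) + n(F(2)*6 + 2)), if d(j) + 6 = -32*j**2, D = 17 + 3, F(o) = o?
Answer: I*sqrt(12790) ≈ 113.09*I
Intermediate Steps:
n(s) = 16
D = 20
d(j) = -6 - 32*j**2
sqrt(d(D) + n(F(2)*6 + 2)) = sqrt((-6 - 32*20**2) + 16) = sqrt((-6 - 32*400) + 16) = sqrt((-6 - 12800) + 16) = sqrt(-12806 + 16) = sqrt(-12790) = I*sqrt(12790)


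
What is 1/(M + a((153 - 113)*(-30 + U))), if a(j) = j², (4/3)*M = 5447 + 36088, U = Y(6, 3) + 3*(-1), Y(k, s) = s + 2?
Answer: 4/5142205 ≈ 7.7788e-7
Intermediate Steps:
Y(k, s) = 2 + s
U = 2 (U = (2 + 3) + 3*(-1) = 5 - 3 = 2)
M = 124605/4 (M = 3*(5447 + 36088)/4 = (¾)*41535 = 124605/4 ≈ 31151.)
1/(M + a((153 - 113)*(-30 + U))) = 1/(124605/4 + ((153 - 113)*(-30 + 2))²) = 1/(124605/4 + (40*(-28))²) = 1/(124605/4 + (-1120)²) = 1/(124605/4 + 1254400) = 1/(5142205/4) = 4/5142205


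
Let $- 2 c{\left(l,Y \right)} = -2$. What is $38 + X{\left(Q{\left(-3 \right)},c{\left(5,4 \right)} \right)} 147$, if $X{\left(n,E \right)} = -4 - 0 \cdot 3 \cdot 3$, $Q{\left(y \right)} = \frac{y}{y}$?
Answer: $-550$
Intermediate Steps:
$c{\left(l,Y \right)} = 1$ ($c{\left(l,Y \right)} = \left(- \frac{1}{2}\right) \left(-2\right) = 1$)
$Q{\left(y \right)} = 1$
$X{\left(n,E \right)} = -4$ ($X{\left(n,E \right)} = -4 - 0 \cdot 3 = -4 - 0 = -4 + 0 = -4$)
$38 + X{\left(Q{\left(-3 \right)},c{\left(5,4 \right)} \right)} 147 = 38 - 588 = -550$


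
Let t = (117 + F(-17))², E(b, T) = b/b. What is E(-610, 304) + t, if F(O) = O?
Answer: 10001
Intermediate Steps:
E(b, T) = 1
t = 10000 (t = (117 - 17)² = 100² = 10000)
E(-610, 304) + t = 1 + 10000 = 10001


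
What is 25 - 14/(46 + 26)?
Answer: 893/36 ≈ 24.806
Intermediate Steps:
25 - 14/(46 + 26) = 25 - 14/72 = 25 + (1/72)*(-14) = 25 - 7/36 = 893/36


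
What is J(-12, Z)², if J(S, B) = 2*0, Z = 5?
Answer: 0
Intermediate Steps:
J(S, B) = 0
J(-12, Z)² = 0² = 0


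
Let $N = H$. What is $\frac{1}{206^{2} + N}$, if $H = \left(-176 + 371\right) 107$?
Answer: $\frac{1}{63301} \approx 1.5798 \cdot 10^{-5}$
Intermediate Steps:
$H = 20865$ ($H = 195 \cdot 107 = 20865$)
$N = 20865$
$\frac{1}{206^{2} + N} = \frac{1}{206^{2} + 20865} = \frac{1}{42436 + 20865} = \frac{1}{63301}$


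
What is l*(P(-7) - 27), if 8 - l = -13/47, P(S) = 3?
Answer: -9336/47 ≈ -198.64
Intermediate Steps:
l = 389/47 (l = 8 - (-13)/47 = 8 - 1*(-13/47) = 8 + 13/47 = 389/47 ≈ 8.2766)
l*(P(-7) - 27) = 389*(3 - 27)/47 = (389/47)*(-24) = -9336/47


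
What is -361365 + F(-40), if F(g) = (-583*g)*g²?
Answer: 36950635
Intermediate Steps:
F(g) = -583*g³
-361365 + F(-40) = -361365 - 583*(-40)³ = -361365 - 583*(-64000) = -361365 + 37312000 = 36950635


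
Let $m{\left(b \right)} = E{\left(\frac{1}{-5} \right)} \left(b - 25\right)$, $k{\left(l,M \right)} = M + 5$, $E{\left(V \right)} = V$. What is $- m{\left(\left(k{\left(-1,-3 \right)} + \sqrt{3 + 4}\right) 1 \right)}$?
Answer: $- \frac{23}{5} + \frac{\sqrt{7}}{5} \approx -4.0708$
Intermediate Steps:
$k{\left(l,M \right)} = 5 + M$
$m{\left(b \right)} = 5 - \frac{b}{5}$ ($m{\left(b \right)} = \frac{b - 25}{-5} = - \frac{-25 + b}{5} = 5 - \frac{b}{5}$)
$- m{\left(\left(k{\left(-1,-3 \right)} + \sqrt{3 + 4}\right) 1 \right)} = - (5 - \frac{\left(\left(5 - 3\right) + \sqrt{3 + 4}\right) 1}{5}) = - (5 - \frac{\left(2 + \sqrt{7}\right) 1}{5}) = - (5 - \frac{2 + \sqrt{7}}{5}) = - (5 - \left(\frac{2}{5} + \frac{\sqrt{7}}{5}\right)) = - (\frac{23}{5} - \frac{\sqrt{7}}{5}) = - \frac{23}{5} + \frac{\sqrt{7}}{5}$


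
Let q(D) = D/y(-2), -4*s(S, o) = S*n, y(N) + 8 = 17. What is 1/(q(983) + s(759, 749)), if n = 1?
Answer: -36/2899 ≈ -0.012418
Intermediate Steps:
y(N) = 9 (y(N) = -8 + 17 = 9)
s(S, o) = -S/4
q(D) = D/9
1/(q(983) + s(759, 749)) = 1/((1/9)*983 - 1/4*759) = 1/(983/9 - 759/4) = 1/(-2899/36) = -36/2899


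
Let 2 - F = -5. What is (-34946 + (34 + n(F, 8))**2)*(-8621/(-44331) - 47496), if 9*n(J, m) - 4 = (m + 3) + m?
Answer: 5732081134283675/3590811 ≈ 1.5963e+9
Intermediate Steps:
F = 7 (F = 2 - 1*(-5) = 2 + 5 = 7)
n(J, m) = 7/9 + 2*m/9 (n(J, m) = 4/9 + ((m + 3) + m)/9 = 4/9 + ((3 + m) + m)/9 = 4/9 + (3 + 2*m)/9 = 4/9 + (1/3 + 2*m/9) = 7/9 + 2*m/9)
(-34946 + (34 + n(F, 8))**2)*(-8621/(-44331) - 47496) = (-34946 + (34 + (7/9 + (2/9)*8))**2)*(-8621/(-44331) - 47496) = (-34946 + (34 + (7/9 + 16/9))**2)*(-8621*(-1/44331) - 47496) = (-34946 + (34 + 23/9)**2)*(8621/44331 - 47496) = (-34946 + (329/9)**2)*(-2105536555/44331) = (-34946 + 108241/81)*(-2105536555/44331) = -2722385/81*(-2105536555/44331) = 5732081134283675/3590811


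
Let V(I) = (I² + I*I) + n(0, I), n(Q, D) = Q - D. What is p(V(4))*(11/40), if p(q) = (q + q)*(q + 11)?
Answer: 3003/5 ≈ 600.60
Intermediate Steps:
V(I) = -I + 2*I² (V(I) = (I² + I*I) + (0 - I) = (I² + I²) - I = 2*I² - I = -I + 2*I²)
p(q) = 2*q*(11 + q) (p(q) = (2*q)*(11 + q) = 2*q*(11 + q))
p(V(4))*(11/40) = (2*(4*(-1 + 2*4))*(11 + 4*(-1 + 2*4)))*(11/40) = (2*(4*(-1 + 8))*(11 + 4*(-1 + 8)))*(11*(1/40)) = (2*(4*7)*(11 + 4*7))*(11/40) = (2*28*(11 + 28))*(11/40) = (2*28*39)*(11/40) = 2184*(11/40) = 3003/5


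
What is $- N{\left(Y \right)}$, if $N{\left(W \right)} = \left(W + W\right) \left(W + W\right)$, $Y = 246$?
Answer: $-242064$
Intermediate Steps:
$N{\left(W \right)} = 4 W^{2}$ ($N{\left(W \right)} = 2 W 2 W = 4 W^{2}$)
$- N{\left(Y \right)} = - 4 \cdot 246^{2} = - 4 \cdot 60516 = \left(-1\right) 242064 = -242064$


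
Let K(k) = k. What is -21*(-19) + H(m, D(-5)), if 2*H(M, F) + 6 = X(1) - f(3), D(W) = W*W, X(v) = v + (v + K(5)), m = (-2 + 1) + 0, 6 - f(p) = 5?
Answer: 399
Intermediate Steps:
f(p) = 1 (f(p) = 6 - 1*5 = 6 - 5 = 1)
m = -1 (m = -1 + 0 = -1)
X(v) = 5 + 2*v (X(v) = v + (v + 5) = v + (5 + v) = 5 + 2*v)
D(W) = W**2
H(M, F) = 0 (H(M, F) = -3 + ((5 + 2*1) - 1*1)/2 = -3 + ((5 + 2) - 1)/2 = -3 + (7 - 1)/2 = -3 + (1/2)*6 = -3 + 3 = 0)
-21*(-19) + H(m, D(-5)) = -21*(-19) + 0 = 399 + 0 = 399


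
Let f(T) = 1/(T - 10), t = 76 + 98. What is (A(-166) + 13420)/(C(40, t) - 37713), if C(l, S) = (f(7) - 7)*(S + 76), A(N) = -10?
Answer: -40230/118639 ≈ -0.33910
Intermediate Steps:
t = 174
f(T) = 1/(-10 + T)
C(l, S) = -1672/3 - 22*S/3 (C(l, S) = (1/(-10 + 7) - 7)*(S + 76) = (1/(-3) - 7)*(76 + S) = (-⅓ - 7)*(76 + S) = -22*(76 + S)/3 = -1672/3 - 22*S/3)
(A(-166) + 13420)/(C(40, t) - 37713) = (-10 + 13420)/((-1672/3 - 22/3*174) - 37713) = 13410/((-1672/3 - 1276) - 37713) = 13410/(-5500/3 - 37713) = 13410/(-118639/3) = 13410*(-3/118639) = -40230/118639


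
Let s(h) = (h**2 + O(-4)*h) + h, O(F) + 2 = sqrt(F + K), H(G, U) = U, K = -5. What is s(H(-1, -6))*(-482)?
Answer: -20244 + 8676*I ≈ -20244.0 + 8676.0*I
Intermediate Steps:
O(F) = -2 + sqrt(-5 + F) (O(F) = -2 + sqrt(F - 5) = -2 + sqrt(-5 + F))
s(h) = h + h**2 + h*(-2 + 3*I) (s(h) = (h**2 + (-2 + sqrt(-5 - 4))*h) + h = (h**2 + (-2 + sqrt(-9))*h) + h = (h**2 + (-2 + 3*I)*h) + h = (h**2 + h*(-2 + 3*I)) + h = h + h**2 + h*(-2 + 3*I))
s(H(-1, -6))*(-482) = -6*(-1 - 6 + 3*I)*(-482) = -6*(-7 + 3*I)*(-482) = (42 - 18*I)*(-482) = -20244 + 8676*I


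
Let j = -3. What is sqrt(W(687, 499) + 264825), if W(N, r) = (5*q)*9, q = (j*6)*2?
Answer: 3*sqrt(29245) ≈ 513.04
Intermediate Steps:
q = -36 (q = -3*6*2 = -18*2 = -36)
W(N, r) = -1620 (W(N, r) = (5*(-36))*9 = -180*9 = -1620)
sqrt(W(687, 499) + 264825) = sqrt(-1620 + 264825) = sqrt(263205) = 3*sqrt(29245)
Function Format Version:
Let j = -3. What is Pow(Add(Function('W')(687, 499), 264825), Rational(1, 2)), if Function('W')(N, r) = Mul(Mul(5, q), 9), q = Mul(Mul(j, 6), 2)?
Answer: Mul(3, Pow(29245, Rational(1, 2))) ≈ 513.04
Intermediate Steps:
q = -36 (q = Mul(Mul(-3, 6), 2) = Mul(-18, 2) = -36)
Function('W')(N, r) = -1620 (Function('W')(N, r) = Mul(Mul(5, -36), 9) = Mul(-180, 9) = -1620)
Pow(Add(Function('W')(687, 499), 264825), Rational(1, 2)) = Pow(Add(-1620, 264825), Rational(1, 2)) = Pow(263205, Rational(1, 2)) = Mul(3, Pow(29245, Rational(1, 2)))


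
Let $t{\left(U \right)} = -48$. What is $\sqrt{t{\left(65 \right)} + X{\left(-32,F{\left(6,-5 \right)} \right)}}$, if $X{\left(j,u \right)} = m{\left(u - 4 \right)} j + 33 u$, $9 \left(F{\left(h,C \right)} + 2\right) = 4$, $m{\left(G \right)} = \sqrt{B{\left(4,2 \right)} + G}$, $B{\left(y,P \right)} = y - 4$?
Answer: $\frac{\sqrt{-894 - 480 i \sqrt{2}}}{3} \approx 3.563 - 10.584 i$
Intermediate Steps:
$B{\left(y,P \right)} = -4 + y$
$m{\left(G \right)} = \sqrt{G}$ ($m{\left(G \right)} = \sqrt{\left(-4 + 4\right) + G} = \sqrt{0 + G} = \sqrt{G}$)
$F{\left(h,C \right)} = - \frac{14}{9}$ ($F{\left(h,C \right)} = -2 + \frac{1}{9} \cdot 4 = -2 + \frac{4}{9} = - \frac{14}{9}$)
$X{\left(j,u \right)} = 33 u + j \sqrt{-4 + u}$ ($X{\left(j,u \right)} = \sqrt{u - 4} j + 33 u = \sqrt{-4 + u} j + 33 u = j \sqrt{-4 + u} + 33 u = 33 u + j \sqrt{-4 + u}$)
$\sqrt{t{\left(65 \right)} + X{\left(-32,F{\left(6,-5 \right)} \right)}} = \sqrt{-48 + \left(33 \left(- \frac{14}{9}\right) - 32 \sqrt{-4 - \frac{14}{9}}\right)} = \sqrt{-48 - \left(\frac{154}{3} + 32 \sqrt{- \frac{50}{9}}\right)} = \sqrt{-48 - \left(\frac{154}{3} + 32 \frac{5 i \sqrt{2}}{3}\right)} = \sqrt{-48 - \left(\frac{154}{3} + \frac{160 i \sqrt{2}}{3}\right)} = \sqrt{- \frac{298}{3} - \frac{160 i \sqrt{2}}{3}}$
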